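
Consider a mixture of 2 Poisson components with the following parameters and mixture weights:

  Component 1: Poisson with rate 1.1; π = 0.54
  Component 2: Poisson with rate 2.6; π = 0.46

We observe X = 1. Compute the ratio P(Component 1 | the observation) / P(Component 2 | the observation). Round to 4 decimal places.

The posterior odds equal the prior odds times the likelihood ratio: (P(Z=i)/P(Z=j))·(f_i(x)/f_j(x)).
Component likelihoods at x = 1:
  p_1 = e^(−1.1)·1.1^1/1! = 0.366158
  p_2 = e^(−2.6)·2.6^1/1! = 0.193111
0.197725 / 0.0888312 ≈ 2.2259

2.2259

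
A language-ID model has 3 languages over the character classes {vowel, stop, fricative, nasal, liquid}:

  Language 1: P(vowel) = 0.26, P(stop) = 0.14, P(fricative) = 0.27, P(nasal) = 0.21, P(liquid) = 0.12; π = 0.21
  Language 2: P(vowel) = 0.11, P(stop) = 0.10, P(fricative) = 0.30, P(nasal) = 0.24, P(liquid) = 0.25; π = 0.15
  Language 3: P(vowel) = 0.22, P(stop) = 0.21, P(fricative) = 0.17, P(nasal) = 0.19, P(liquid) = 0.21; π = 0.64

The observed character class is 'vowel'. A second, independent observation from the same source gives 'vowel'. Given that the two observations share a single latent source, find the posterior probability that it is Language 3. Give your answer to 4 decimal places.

0.6592

Apply Bayes' rule: the posterior for each component is proportional to its prior times its likelihood at x.
Since both observations come from the same component, the likelihood for component k is f_k(x₁)·f_k(x₂).
  f_1 = [0.26] × [0.26] = 0.0676
  f_2 = [0.11] × [0.11] = 0.0121
  f_3 = [0.22] × [0.22] = 0.0484
Weight by the priors:
  π_1·f_1 = 0.21 × 0.0676 = 0.014196
  π_2·f_2 = 0.15 × 0.0121 = 0.001815
  π_3·f_3 = 0.64 × 0.0484 = 0.030976
Denominator: 0.014196 + 0.001815 + 0.030976 = 0.046987
P(Language 3 | x₁,x₂) = 0.030976 / 0.046987 ≈ 0.6592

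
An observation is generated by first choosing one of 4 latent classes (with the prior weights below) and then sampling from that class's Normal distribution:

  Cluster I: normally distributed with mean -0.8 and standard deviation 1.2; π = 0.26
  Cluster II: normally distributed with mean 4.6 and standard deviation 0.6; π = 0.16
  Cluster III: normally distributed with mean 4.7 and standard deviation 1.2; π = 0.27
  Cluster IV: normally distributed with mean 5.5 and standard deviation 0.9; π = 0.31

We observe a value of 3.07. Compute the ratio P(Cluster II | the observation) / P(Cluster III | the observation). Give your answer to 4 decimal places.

Only the two components matter; the odds are (w_i f_i(x)) / (w_j f_j(x)).
Evaluate each component's likelihood at the observed value:
  L_I = 0.00183342
  L_II = 0.0257489
  L_III = 0.132153
  L_IV = 0.0115788
Odds = (0.16/0.27) × (0.0257489/0.132153) = 0.592593 × 0.194842 ≈ 0.1155

0.1155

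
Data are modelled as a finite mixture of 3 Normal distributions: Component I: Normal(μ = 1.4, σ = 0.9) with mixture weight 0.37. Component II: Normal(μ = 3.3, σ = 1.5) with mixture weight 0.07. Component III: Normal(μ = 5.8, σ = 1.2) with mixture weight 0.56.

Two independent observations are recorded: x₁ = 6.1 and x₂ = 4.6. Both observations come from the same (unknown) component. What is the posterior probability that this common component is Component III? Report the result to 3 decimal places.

By Bayes' theorem, P(k | x) = π_k f_k(x) / Σ_j π_j f_j(x).
Since both observations come from the same component, the likelihood for component k is f_k(x₁)·f_k(x₂).
  p_I = [(1/(0.9·√(2π)))·exp(−(6.1−1.4)²/(2·0.9²)) = 0.443269·exp(-13.63580) = 5.30535e-07] × [0.000797072] = 4.22874e-10
  p_II = [(1/(1.5·√(2π)))·exp(−(6.1−3.3)²/(2·1.5²)) = 0.265962·exp(-1.74222) = 0.0465781] × [0.182691] = 0.00850939
  p_III = [(1/(1.2·√(2π)))·exp(−(6.1−5.8)²/(2·1.2²)) = 0.332452·exp(-0.03125) = 0.322223] × [0.201642] = 0.0649739
Prior × likelihood for each component:
  π_I·p_I = 0.37 × 4.22874e-10 = 1.56463e-10
  π_II·p_II = 0.07 × 0.00850939 = 0.000595657
  π_III·p_III = 0.56 × 0.0649739 = 0.0363854
Sum: 1.56463e-10 + 0.000595657 + 0.0363854 = 0.036981
So the posterior for Component III is 0.0363854 / 0.036981 ≈ 0.984.

0.984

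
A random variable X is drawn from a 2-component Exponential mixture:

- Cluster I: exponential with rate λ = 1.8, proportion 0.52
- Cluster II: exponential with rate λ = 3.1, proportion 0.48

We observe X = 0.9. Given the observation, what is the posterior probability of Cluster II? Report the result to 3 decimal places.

0.330

P(component k | x) = P(Z=k)·f_k(x) / marginal(x), where marginal(x) = Σ_j P(Z=j)·f_j(x).
Component likelihoods at x = 0.9:
  p_I = 0.356218
  p_II = 0.190406
Unnormalised posteriors:
  P(Z=I)·p_I = 0.52 × 0.356218 = 0.185233
  P(Z=II)·p_II = 0.48 × 0.190406 = 0.0913948
Normaliser: 0.185233 + 0.0913948 = 0.276628
P(Cluster II | the observation) = 0.0913948 / 0.276628 ≈ 0.330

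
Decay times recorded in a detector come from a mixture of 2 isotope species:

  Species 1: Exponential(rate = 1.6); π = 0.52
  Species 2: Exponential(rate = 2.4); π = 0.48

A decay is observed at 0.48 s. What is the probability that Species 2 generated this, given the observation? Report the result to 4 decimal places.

The responsibility of component k is π_k f_k(x) divided by Σ_j π_j f_j(x).
Evaluate each component's likelihood at the observed value:
  L_1 = 1.6·e^(−1.6·0.48) = 1.6·e^(−0.7680) = 0.742304
  L_2 = 2.4·e^(−2.4·0.48) = 2.4·e^(−1.1520) = 0.75841
Multiply by the mixture weights:
  π_1·L_1 = 0.52 × 0.742304 = 0.385998
  π_2·L_2 = 0.48 × 0.75841 = 0.364037
Sum: 0.385998 + 0.364037 = 0.750035
So the posterior for Species 2 is 0.364037 / 0.750035 ≈ 0.4854.

0.4854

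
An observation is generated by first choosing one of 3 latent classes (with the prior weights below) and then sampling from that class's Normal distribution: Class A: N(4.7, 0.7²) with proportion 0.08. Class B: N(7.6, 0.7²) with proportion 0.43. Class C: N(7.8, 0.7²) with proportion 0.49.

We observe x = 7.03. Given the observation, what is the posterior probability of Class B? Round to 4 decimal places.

0.5354

The responsibility of component k is w_k f_k(x) divided by Σ_j w_j f_j(x).
Evaluate each component's likelihood at the observed value:
  f_A = (1/(0.7·√(2π)))·exp(−(7.03−4.7)²/(2·0.7²)) = 0.569918·exp(-5.53969) = 0.00223848
  f_B = (1/(0.7·√(2π)))·exp(−(7.03−7.6)²/(2·0.7²)) = 0.569918·exp(-0.33153) = 0.409101
  f_C = (1/(0.7·√(2π)))·exp(−(7.03−7.8)²/(2·0.7²)) = 0.569918·exp(-0.60500) = 0.311217
Weight by the priors:
  w_A·f_A = 0.08 × 0.00223848 = 0.000179079
  w_B·f_B = 0.43 × 0.409101 = 0.175913
  w_C·f_C = 0.49 × 0.311217 = 0.152497
Marginal: 0.000179079 + 0.175913 + 0.152497 = 0.328589
P(Class B | the observation) ≈ 0.5354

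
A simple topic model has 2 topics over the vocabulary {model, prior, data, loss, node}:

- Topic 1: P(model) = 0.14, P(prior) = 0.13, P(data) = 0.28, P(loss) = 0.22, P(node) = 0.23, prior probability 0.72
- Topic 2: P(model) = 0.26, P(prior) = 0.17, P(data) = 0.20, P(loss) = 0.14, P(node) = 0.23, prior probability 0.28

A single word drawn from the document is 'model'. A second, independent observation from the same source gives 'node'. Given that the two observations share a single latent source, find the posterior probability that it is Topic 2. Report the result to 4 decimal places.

0.4194

Posterior ∝ prior × likelihood, so P(k | x) ∝ w_k f_k(x); normalise over all components.
Since both observations come from the same component, the likelihood for component k is f_k(x₁)·f_k(x₂).
  f_1 = [0.14] × [0.23] = 0.0322
  f_2 = [0.26] × [0.23] = 0.0598
Prior × likelihood for each component:
  w_1·f_1 = 0.72 × 0.0322 = 0.023184
  w_2·f_2 = 0.28 × 0.0598 = 0.016744
Evidence: 0.023184 + 0.016744 = 0.039928
P(Topic 2 | x) ≈ 0.4194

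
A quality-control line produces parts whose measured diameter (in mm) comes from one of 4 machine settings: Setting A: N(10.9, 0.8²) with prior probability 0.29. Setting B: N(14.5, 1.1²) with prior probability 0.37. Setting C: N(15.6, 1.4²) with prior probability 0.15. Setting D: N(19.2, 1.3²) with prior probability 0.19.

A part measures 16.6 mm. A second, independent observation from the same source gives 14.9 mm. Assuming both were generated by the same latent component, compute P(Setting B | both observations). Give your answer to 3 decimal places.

P(component k | x) = P(Z=k)·f_k(x) / marginal(x), where marginal(x) = Σ_j P(Z=j)·f_j(x).
Since both observations come from the same component, the likelihood for component k is f_k(x₁)·f_k(x₂).
  f_A = [(1/(0.8·√(2π)))·exp(−(16.6−10.9)²/(2·0.8²)) = 0.498678·exp(-25.38281) = 4.72286e-12] × [1.8584e-06] = 8.77695e-18
  f_B = [(1/(1.1·√(2π)))·exp(−(16.6−14.5)²/(2·1.1²)) = 0.362675·exp(-1.82231) = 0.0586268] × [0.339472] = 0.0199022
  f_C = [(1/(1.4·√(2π)))·exp(−(16.6−15.6)²/(2·1.4²)) = 0.284959·exp(-0.25510) = 0.220797] × [0.251475] = 0.0555249
  f_D = [(1/(1.3·√(2π)))·exp(−(16.6−19.2)²/(2·1.3²)) = 0.306879·exp(-2.00000) = 0.0415315] × [0.0012918] = 5.36505e-05
Multiply by the mixture weights:
  P(Z=A)·f_A = 0.29 × 8.77695e-18 = 2.54532e-18
  P(Z=B)·f_B = 0.37 × 0.0199022 = 0.0073638
  P(Z=C)·f_C = 0.15 × 0.0555249 = 0.00832874
  P(Z=D)·f_D = 0.19 × 5.36505e-05 = 1.01936e-05
Evidence: 2.54532e-18 + 0.0073638 + 0.00832874 + 1.01936e-05 = 0.0157027
Responsibility of Setting B: 0.0073638 / 0.0157027 ≈ 0.469

0.469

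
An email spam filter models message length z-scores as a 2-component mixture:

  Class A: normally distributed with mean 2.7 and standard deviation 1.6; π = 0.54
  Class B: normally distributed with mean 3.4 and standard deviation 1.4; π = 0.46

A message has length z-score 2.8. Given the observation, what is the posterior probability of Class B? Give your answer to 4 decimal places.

0.4709

The responsibility of component k is w_k f_k(x) divided by Σ_j w_j f_j(x).
Evaluate each component's likelihood at the observed value:
  p_A = 0.248852
  p_B = 0.259955
Unnormalised posteriors:
  w_A·p_A = 0.54 × 0.248852 = 0.13438
  w_B·p_B = 0.46 × 0.259955 = 0.119579
Evidence: 0.13438 + 0.119579 = 0.25396
P(Class B | data) ≈ 0.4709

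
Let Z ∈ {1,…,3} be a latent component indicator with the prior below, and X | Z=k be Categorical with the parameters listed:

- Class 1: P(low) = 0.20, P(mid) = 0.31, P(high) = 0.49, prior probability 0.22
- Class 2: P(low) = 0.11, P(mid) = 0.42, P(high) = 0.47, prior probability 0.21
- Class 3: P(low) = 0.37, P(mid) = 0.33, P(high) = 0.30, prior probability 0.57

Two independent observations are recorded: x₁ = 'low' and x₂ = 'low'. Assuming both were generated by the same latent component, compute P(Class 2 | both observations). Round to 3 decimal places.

The responsibility of component k is π_k f_k(x) divided by Σ_j π_j f_j(x).
Since both observations come from the same component, the likelihood for component k is f_k(x₁)·f_k(x₂).
  f_1 = [P(low | comp) = 0.20] × [0.2] = 0.04
  f_2 = [P(low | comp) = 0.11] × [0.11] = 0.0121
  f_3 = [P(low | comp) = 0.37] × [0.37] = 0.1369
Unnormalised posteriors:
  π_1·f_1 = 0.22 × 0.04 = 0.0088
  π_2·f_2 = 0.21 × 0.0121 = 0.002541
  π_3·f_3 = 0.57 × 0.1369 = 0.078033
Marginal: 0.0088 + 0.002541 + 0.078033 = 0.089374
P(Class 2 | x₁, x₂) ≈ 0.028

0.028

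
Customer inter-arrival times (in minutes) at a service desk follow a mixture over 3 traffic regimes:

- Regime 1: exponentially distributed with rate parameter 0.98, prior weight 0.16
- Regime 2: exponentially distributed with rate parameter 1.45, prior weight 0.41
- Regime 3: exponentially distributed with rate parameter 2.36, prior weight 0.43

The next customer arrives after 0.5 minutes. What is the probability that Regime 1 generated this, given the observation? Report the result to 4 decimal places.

0.1381

By Bayes' theorem, P(k | x) = P(Z=k) f_k(x) / Σ_j P(Z=j) f_j(x).
Component likelihoods at x = 0.5 minutes:
  L_1 = 0.98·e^(−0.98·0.5) = 0.98·e^(−0.4900) = 0.600374
  L_2 = 1.45·e^(−1.45·0.5) = 1.45·e^(−0.7250) = 0.702271
  L_3 = 2.36·e^(−2.36·0.5) = 2.36·e^(−1.1800) = 0.725178
Prior × likelihood for each component:
  P(Z=1)·L_1 = 0.16 × 0.600374 = 0.0960598
  P(Z=2)·L_2 = 0.41 × 0.702271 = 0.287931
  P(Z=3)·L_3 = 0.43 × 0.725178 = 0.311826
Denominator: 0.0960598 + 0.287931 + 0.311826 = 0.695817
P(Regime 1 | x) ≈ 0.1381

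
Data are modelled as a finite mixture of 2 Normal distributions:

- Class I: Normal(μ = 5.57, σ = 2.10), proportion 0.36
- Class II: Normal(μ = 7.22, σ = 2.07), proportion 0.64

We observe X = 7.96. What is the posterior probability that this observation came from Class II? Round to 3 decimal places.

0.764

By Bayes' theorem, P(k | x) = π_k f_k(x) / Σ_j π_j f_j(x).
Component likelihoods at x = 7.96:
  p_I = (1/(2.10·√(2π)))·exp(−(7.96−5.57)²/(2·2.10²)) = 0.189973·exp(-0.64763) = 0.0994096
  p_II = (1/(2.07·√(2π)))·exp(−(7.96−7.22)²/(2·2.07²)) = 0.192726·exp(-0.06390) = 0.180796
Prior × likelihood for each component:
  π_I·p_I = 0.36 × 0.0994096 = 0.0357875
  π_II·p_II = 0.64 × 0.180796 = 0.115709
Sum: 0.0357875 + 0.115709 = 0.151497
So the posterior for Class II is 0.115709 / 0.151497 ≈ 0.764.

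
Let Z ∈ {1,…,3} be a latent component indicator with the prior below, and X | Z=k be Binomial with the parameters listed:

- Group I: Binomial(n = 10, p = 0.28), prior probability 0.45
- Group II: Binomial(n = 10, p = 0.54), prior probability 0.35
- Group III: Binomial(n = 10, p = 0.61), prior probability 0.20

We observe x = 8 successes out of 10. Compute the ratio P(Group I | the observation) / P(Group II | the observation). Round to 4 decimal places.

0.0165

Only the two components matter; the odds are (π_i f_i(x)) / (π_j f_j(x)).
Binomial probabilities:
  f_I = C(10,8)·0.28^8·0.72^2 = 45·3.77802e-05·0.5184 = 0.000881337
  f_II = C(10,8)·0.54^8·0.46^2 = 45·0.0072302·0.2116 = 0.0688459
  f_III = C(10,8)·0.61^8·0.39^2 = 45·0.0191707·0.1521 = 0.131214
Odds = (0.45/0.35) × (0.000881337/0.0688459) = 1.28571 × 0.0128016 ≈ 0.0165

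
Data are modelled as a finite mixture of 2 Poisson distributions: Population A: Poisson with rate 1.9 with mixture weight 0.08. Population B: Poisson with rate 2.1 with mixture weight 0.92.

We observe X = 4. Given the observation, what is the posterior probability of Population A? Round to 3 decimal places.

Apply Bayes' rule: the posterior for each component is proportional to its prior times its likelihood at x.
Component likelihoods at x = 4:
  p_A = e^(−1.9)·1.9^4/4! = 0.0812164
  p_B = e^(−2.1)·2.1^4/4! = 0.099231
Prior × likelihood for each component:
  π_A·p_A = 0.08 × 0.0812164 = 0.00649731
  π_B·p_B = 0.92 × 0.099231 = 0.0912926
Denominator: 0.00649731 + 0.0912926 = 0.0977899
So the posterior for Population A is 0.00649731 / 0.0977899 ≈ 0.066.

0.066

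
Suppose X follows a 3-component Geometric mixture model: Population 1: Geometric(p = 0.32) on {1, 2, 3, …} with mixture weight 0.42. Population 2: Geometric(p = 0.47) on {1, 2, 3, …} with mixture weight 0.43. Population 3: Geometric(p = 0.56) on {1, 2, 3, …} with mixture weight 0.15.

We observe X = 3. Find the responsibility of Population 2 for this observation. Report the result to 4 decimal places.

0.4200

The responsibility of component k is π_k f_k(x) divided by Σ_j π_j f_j(x).
Component likelihoods at x = 3:
  f_1 = 0.147968
  f_2 = 0.132023
  f_3 = 0.108416
Unnormalised posteriors:
  π_1·f_1 = 0.42 × 0.147968 = 0.0621466
  π_2·f_2 = 0.43 × 0.132023 = 0.0567699
  π_3·f_3 = 0.15 × 0.108416 = 0.0162624
Marginal: 0.0621466 + 0.0567699 + 0.0162624 = 0.135179
So the posterior for Population 2 is 0.0567699 / 0.135179 ≈ 0.4200.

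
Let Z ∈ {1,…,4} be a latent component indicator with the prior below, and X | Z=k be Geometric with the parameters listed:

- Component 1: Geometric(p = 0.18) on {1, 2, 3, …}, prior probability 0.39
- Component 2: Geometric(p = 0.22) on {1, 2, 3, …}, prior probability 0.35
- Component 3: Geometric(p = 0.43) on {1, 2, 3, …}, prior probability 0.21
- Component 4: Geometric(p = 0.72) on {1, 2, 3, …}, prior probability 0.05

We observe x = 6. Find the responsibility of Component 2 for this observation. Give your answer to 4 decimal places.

0.4136

P(component k | x) = π_k·f_k(x) / marginal(x), where marginal(x) = Σ_j π_j·f_j(x).
Evaluate each component's likelihood at the observed value:
  L_1 = 0.18·(1−0.18)^5 = 0.18·0.37074 = 0.0667332
  L_2 = 0.22·(1−0.22)^5 = 0.22·0.288717 = 0.0635178
  L_3 = 0.43·(1−0.43)^5 = 0.43·0.0601692 = 0.0258728
  L_4 = 0.72·(1−0.72)^5 = 0.72·0.00172104 = 0.00123915
Weight by the priors:
  π_1·L_1 = 0.39 × 0.0667332 = 0.0260259
  π_2·L_2 = 0.35 × 0.0635178 = 0.0222312
  π_3·L_3 = 0.21 × 0.0258728 = 0.00543328
  π_4·L_4 = 0.05 × 0.00123915 = 6.19573e-05
Denominator: 0.0260259 + 0.0222312 + 0.00543328 + 6.19573e-05 = 0.0537524
So the posterior for Component 2 is 0.0222312 / 0.0537524 ≈ 0.4136.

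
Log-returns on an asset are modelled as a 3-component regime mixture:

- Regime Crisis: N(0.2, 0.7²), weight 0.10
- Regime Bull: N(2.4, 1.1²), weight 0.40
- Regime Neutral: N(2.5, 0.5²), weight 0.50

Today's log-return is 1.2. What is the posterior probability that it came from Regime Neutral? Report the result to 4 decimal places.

The responsibility of component k is w_k f_k(x) divided by Σ_j w_j f_j(x).
Evaluate each component's likelihood at the observed value:
  p_Crisis = (1/(0.7·√(2π)))·exp(−(1.2−0.2)²/(2·0.7²)) = 0.569918·exp(-1.02041) = 0.205426
  p_Bull = (1/(1.1·√(2π)))·exp(−(1.2−2.4)²/(2·1.1²)) = 0.362675·exp(-0.59504) = 0.20003
  p_Neutral = (1/(0.5·√(2π)))·exp(−(1.2−2.5)²/(2·0.5²)) = 0.797885·exp(-3.38000) = 0.0271659
Multiply by the mixture weights:
  w_Crisis·p_Crisis = 0.10 × 0.205426 = 0.0205426
  w_Bull·p_Bull = 0.40 × 0.20003 = 0.0800118
  w_Neutral·p_Neutral = 0.50 × 0.0271659 = 0.013583
Denominator: 0.0205426 + 0.0800118 + 0.013583 = 0.114137
So the posterior for Regime Neutral is 0.013583 / 0.114137 ≈ 0.1190.

0.1190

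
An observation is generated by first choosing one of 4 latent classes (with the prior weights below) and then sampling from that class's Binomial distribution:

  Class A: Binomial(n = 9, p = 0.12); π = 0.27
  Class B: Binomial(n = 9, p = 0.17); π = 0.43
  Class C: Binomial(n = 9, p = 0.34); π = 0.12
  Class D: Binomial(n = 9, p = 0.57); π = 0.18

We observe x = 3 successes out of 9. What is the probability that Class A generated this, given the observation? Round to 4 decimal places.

The responsibility of component k is P(Z=k) f_k(x) divided by Σ_j P(Z=j) f_j(x).
Evaluate each component's likelihood at the observed value:
  p_A = C(9,3)·0.12^3·0.88^6 = 84·0.001728·0.464404 = 0.0674092
  p_B = C(9,3)·0.17^3·0.83^6 = 84·0.004913·0.32694 = 0.134926
  p_C = C(9,3)·0.34^3·0.66^6 = 84·0.039304·0.082654 = 0.272885
  p_D = C(9,3)·0.57^3·0.43^6 = 84·0.185193·0.00632136 = 0.0983365
Unnormalised posteriors:
  P(Z=A)·p_A = 0.27 × 0.0674092 = 0.0182005
  P(Z=B)·p_B = 0.43 × 0.134926 = 0.058018
  P(Z=C)·p_C = 0.12 × 0.272885 = 0.0327462
  P(Z=D)·p_D = 0.18 × 0.0983365 = 0.0177006
Denominator: 0.0182005 + 0.058018 + 0.0327462 + 0.0177006 = 0.126665
Responsibility of Class A: 0.0182005 / 0.126665 ≈ 0.1437

0.1437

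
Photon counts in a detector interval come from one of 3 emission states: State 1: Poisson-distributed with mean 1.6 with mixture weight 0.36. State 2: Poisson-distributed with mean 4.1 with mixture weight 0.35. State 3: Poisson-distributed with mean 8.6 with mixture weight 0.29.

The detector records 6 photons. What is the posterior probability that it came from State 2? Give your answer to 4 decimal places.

0.5470

By Bayes' theorem, P(k | x) = P(Z=k) f_k(x) / Σ_j P(Z=j) f_j(x).
Poisson probabilities:
  p_1 = e^(−1.6)·1.6^6/6! = 0.00470453
  p_2 = e^(−4.1)·4.1^6/6! = 0.109336
  p_3 = e^(−8.6)·8.6^6/6! = 0.103449
Multiply by the mixture weights:
  P(Z=1)·p_1 = 0.36 × 0.00470453 = 0.00169363
  P(Z=2)·p_2 = 0.35 × 0.109336 = 0.0382676
  P(Z=3)·p_3 = 0.29 × 0.103449 = 0.0300002
Normaliser: 0.00169363 + 0.0382676 + 0.0300002 = 0.0699614
P(State 2 | 6 photons) = 0.0382676 / 0.0699614 ≈ 0.5470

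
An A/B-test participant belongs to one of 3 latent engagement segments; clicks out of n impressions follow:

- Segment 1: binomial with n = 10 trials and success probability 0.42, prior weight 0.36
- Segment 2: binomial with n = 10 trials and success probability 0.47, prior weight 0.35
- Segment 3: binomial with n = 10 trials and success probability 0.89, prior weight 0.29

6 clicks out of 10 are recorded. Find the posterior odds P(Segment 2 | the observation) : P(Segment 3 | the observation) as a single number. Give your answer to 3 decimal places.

14.107

The posterior odds equal the prior odds times the likelihood ratio: (π_i/π_j)·(f_i(x)/f_j(x)).
Binomial probabilities:
  L_1 = C(10,6)·0.42^6·0.58^4 = 210·0.00548903·0.113165 = 0.130445
  L_2 = C(10,6)·0.47^6·0.53^4 = 210·0.0107792·0.0789048 = 0.178612
  L_3 = C(10,6)·0.89^6·0.11^4 = 210·0.496981·0.00014641 = 0.0152802
Posterior odds = (π_2·L_2) / (π_3·L_3) = (0.35·0.178612) / (0.29·0.0152802) = 0.0625141 / 0.00443127 ≈ 14.107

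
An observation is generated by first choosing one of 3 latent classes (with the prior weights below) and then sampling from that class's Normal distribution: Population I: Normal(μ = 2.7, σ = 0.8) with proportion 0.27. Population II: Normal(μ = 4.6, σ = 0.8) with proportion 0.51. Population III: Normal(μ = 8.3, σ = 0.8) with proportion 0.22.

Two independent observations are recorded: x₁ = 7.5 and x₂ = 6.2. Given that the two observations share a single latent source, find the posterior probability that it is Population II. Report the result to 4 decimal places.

Apply Bayes' rule: the posterior for each component is proportional to its prior times its likelihood at x.
Since both observations come from the same component, the likelihood for component k is f_k(x₁)·f_k(x₂).
  p_I = [(1/(0.8·√(2π)))·exp(−(7.5−2.7)²/(2·0.8²)) = 0.498678·exp(-18.00000) = 7.59485e-09] × [3.47925e-05] = 2.64244e-13
  p_II = [(1/(0.8·√(2π)))·exp(−(7.5−4.6)²/(2·0.8²)) = 0.498678·exp(-6.57031) = 0.000698827] × [0.0674887] = 4.71629e-05
  p_III = [(1/(0.8·√(2π)))·exp(−(7.5−8.3)²/(2·0.8²)) = 0.498678·exp(-0.50000) = 0.302463] × [0.0159052] = 0.00481075
Weight by the priors:
  π_I·p_I = 0.27 × 2.64244e-13 = 7.1346e-14
  π_II·p_II = 0.51 × 4.71629e-05 = 2.40531e-05
  π_III·p_III = 0.22 × 0.00481075 = 0.00105836
Sum: 7.1346e-14 + 2.40531e-05 + 0.00105836 = 0.00108242
So the posterior for Population II is 2.40531e-05 / 0.00108242 ≈ 0.0222.

0.0222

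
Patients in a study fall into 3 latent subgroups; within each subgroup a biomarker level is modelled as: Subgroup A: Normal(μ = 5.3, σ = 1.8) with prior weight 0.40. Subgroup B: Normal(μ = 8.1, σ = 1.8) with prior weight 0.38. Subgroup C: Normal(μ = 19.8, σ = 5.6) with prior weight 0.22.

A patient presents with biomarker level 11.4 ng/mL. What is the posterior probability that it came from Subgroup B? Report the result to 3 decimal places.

Apply Bayes' rule: the posterior for each component is proportional to its prior times its likelihood at x.
Evaluate each component's likelihood at the observed value:
  L_A = (1/(1.8·√(2π)))·exp(−(11.4−5.3)²/(2·1.8²)) = 0.221635·exp(-5.74228) = 0.000710878
  L_B = (1/(1.8·√(2π)))·exp(−(11.4−8.1)²/(2·1.8²)) = 0.221635·exp(-1.68056) = 0.041284
  L_C = (1/(5.6·√(2π)))·exp(−(11.4−19.8)²/(2·5.6²)) = 0.071240·exp(-1.12500) = 0.0231281
Unnormalised posteriors:
  π_A·L_A = 0.40 × 0.000710878 = 0.000284351
  π_B·L_B = 0.38 × 0.041284 = 0.0156879
  π_C·L_C = 0.22 × 0.0231281 = 0.00508819
Evidence: 0.000284351 + 0.0156879 + 0.00508819 = 0.0210605
P(Subgroup B | the observation) = 0.0156879 / 0.0210605 ≈ 0.745

0.745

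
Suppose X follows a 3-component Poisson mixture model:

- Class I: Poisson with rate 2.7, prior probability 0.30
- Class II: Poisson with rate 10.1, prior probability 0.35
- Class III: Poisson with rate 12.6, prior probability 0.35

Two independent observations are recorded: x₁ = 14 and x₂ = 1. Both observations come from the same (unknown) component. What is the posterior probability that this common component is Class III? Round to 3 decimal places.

0.156

Apply Bayes' rule: the posterior for each component is proportional to its prior times its likelihood at x.
Since both observations come from the same component, the likelihood for component k is f_k(x₁)·f_k(x₂).
  p_I = [8.43508e-07] × [0.181455] = 1.53059e-07
  p_II = [0.0541647] × [0.000414904] = 2.24731e-05
  p_III = [0.0983261] × [4.24874e-05] = 4.17762e-06
Prior × likelihood for each component:
  π_I·p_I = 0.30 × 1.53059e-07 = 4.59176e-08
  π_II·p_II = 0.35 × 2.24731e-05 = 7.8656e-06
  π_III·p_III = 0.35 × 4.17762e-06 = 1.46217e-06
Sum: 4.59176e-08 + 7.8656e-06 + 1.46217e-06 = 9.37368e-06
P(Class III | x₁,x₂) = 1.46217e-06 / 9.37368e-06 ≈ 0.156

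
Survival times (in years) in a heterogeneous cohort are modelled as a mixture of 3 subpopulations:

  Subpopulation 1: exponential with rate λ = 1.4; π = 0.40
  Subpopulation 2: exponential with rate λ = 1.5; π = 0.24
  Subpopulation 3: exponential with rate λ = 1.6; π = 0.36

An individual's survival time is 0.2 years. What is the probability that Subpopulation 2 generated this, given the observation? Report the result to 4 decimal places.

0.2407

P(component k | x) = P(Z=k)·f_k(x) / marginal(x), where marginal(x) = Σ_j P(Z=j)·f_j(x).
Evaluate each component's likelihood at the observed value:
  L_1 = 1.4·e^(−1.4·0.2) = 1.4·e^(−0.2800) = 1.0581
  L_2 = 1.5·e^(−1.5·0.2) = 1.5·e^(−0.3000) = 1.11123
  L_3 = 1.6·e^(−1.6·0.2) = 1.6·e^(−0.3200) = 1.16184
Unnormalised posteriors:
  P(Z=1)·L_1 = 0.40 × 1.0581 = 0.423239
  P(Z=2)·L_2 = 0.24 × 1.11123 = 0.266695
  P(Z=3)·L_3 = 0.36 × 1.16184 = 0.418262
Normaliser: 0.423239 + 0.266695 + 0.418262 = 1.1082
Responsibility of Subpopulation 2: 0.266695 / 1.1082 ≈ 0.2407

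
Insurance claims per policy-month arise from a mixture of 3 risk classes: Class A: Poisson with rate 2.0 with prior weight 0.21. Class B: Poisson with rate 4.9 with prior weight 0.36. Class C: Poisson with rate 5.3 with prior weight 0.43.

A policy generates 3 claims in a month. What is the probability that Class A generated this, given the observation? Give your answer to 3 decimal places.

Apply Bayes' rule: the posterior for each component is proportional to its prior times its likelihood at x.
Component likelihoods at x = 3 claims:
  f_A = e^(−2.0)·2.0^3/3! = 0.180447
  f_B = e^(−4.9)·4.9^3/3! = 0.146014
  f_C = e^(−5.3)·5.3^3/3! = 0.123856
Prior × likelihood for each component:
  π_A·f_A = 0.21 × 0.180447 = 0.0378939
  π_B·f_B = 0.36 × 0.146014 = 0.052565
  π_C·f_C = 0.43 × 0.123856 = 0.0532579
Marginal: 0.0378939 + 0.052565 + 0.0532579 = 0.143717
Responsibility of Class A: 0.0378939 / 0.143717 ≈ 0.264

0.264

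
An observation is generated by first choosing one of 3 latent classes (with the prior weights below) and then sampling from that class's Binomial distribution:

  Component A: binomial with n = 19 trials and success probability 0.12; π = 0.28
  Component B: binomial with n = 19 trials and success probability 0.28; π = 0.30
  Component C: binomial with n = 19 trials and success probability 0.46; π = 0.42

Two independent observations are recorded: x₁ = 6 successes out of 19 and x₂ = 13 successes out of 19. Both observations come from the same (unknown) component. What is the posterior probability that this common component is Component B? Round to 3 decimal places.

0.013

Apply Bayes' rule: the posterior for each component is proportional to its prior times its likelihood at x.
Since both observations come from the same component, the likelihood for component k is f_k(x₁)·f_k(x₂).
  p_A = [C(19,6)·0.12^6·0.88^13 = 27132·2.98598e-06·0.189791 = 0.015376] × [1.34814e-08] = 2.0729e-10
  p_B = [C(19,6)·0.28^6·0.72^13 = 27132·0.00048189·0.0139741 = 0.182706] × [0.000245771] = 4.49039e-05
  p_C = [C(19,6)·0.46^6·0.54^13 = 27132·0.0094743·0.000331985 = 0.085339] × [0.0277777] = 0.00237052
Unnormalised posteriors:
  w_A·p_A = 0.28 × 2.0729e-10 = 5.80412e-11
  w_B·p_B = 0.30 × 4.49039e-05 = 1.34712e-05
  w_C·p_C = 0.42 × 0.00237052 = 0.000995619
Marginal: 5.80412e-11 + 1.34712e-05 + 0.000995619 = 0.00100909
P(Component B | x₁, x₂) = 1.34712e-05 / 0.00100909 ≈ 0.013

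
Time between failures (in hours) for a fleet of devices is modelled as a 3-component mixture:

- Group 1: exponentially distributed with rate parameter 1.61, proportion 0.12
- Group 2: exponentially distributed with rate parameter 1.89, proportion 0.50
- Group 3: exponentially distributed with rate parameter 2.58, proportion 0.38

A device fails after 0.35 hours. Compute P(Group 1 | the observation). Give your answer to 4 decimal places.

0.1105

The responsibility of component k is w_k f_k(x) divided by Σ_j w_j f_j(x).
Exponential densities:
  f_1 = 0.916433
  f_2 = 0.975385
  f_3 = 1.04581
Multiply by the mixture weights:
  w_1·f_1 = 0.12 × 0.916433 = 0.109972
  w_2·f_2 = 0.50 × 0.975385 = 0.487692
  w_3·f_3 = 0.38 × 1.04581 = 0.397407
Denominator: 0.109972 + 0.487692 + 0.397407 = 0.995071
Responsibility of Group 1: 0.109972 / 0.995071 ≈ 0.1105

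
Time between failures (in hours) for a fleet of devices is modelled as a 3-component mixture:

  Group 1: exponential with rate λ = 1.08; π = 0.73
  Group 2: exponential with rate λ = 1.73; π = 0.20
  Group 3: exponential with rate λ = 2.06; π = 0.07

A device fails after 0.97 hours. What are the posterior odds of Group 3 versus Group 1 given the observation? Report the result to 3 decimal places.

0.071

Since P(k|x) ∝ π_k f_k(x), the posterior odds are π_i f_i(x) / (π_j f_j(x)).
Exponential densities:
  f_1 = 0.378841
  f_2 = 0.32304
  f_3 = 0.279293
0.0195505 / 0.276554 ≈ 0.071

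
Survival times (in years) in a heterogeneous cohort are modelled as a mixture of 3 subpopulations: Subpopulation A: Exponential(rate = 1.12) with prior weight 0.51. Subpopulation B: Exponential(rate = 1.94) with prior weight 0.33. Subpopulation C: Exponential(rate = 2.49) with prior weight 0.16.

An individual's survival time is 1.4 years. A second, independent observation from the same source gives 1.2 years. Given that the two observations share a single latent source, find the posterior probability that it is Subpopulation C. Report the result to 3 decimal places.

0.035

By Bayes' theorem, P(k | x) = w_k f_k(x) / Σ_j w_j f_j(x).
Since both observations come from the same component, the likelihood for component k is f_k(x₁)·f_k(x₂).
  f_A = [1.12·e^(−1.12·1.4) = 1.12·e^(−1.5680) = 0.233477] × [0.292096] = 0.0681978
  f_B = [1.94·e^(−1.94·1.4) = 1.94·e^(−2.7160) = 0.128309] × [0.189132] = 0.0242673
  f_C = [2.49·e^(−2.49·1.4) = 2.49·e^(−3.4860) = 0.0762516] × [0.125466] = 0.00956701
Weight by the priors:
  w_A·f_A = 0.51 × 0.0681978 = 0.0347809
  w_B·f_B = 0.33 × 0.0242673 = 0.00800822
  w_C·f_C = 0.16 × 0.00956701 = 0.00153072
Normaliser: 0.0347809 + 0.00800822 + 0.00153072 = 0.0443198
So the posterior for Subpopulation C is 0.00153072 / 0.0443198 ≈ 0.035.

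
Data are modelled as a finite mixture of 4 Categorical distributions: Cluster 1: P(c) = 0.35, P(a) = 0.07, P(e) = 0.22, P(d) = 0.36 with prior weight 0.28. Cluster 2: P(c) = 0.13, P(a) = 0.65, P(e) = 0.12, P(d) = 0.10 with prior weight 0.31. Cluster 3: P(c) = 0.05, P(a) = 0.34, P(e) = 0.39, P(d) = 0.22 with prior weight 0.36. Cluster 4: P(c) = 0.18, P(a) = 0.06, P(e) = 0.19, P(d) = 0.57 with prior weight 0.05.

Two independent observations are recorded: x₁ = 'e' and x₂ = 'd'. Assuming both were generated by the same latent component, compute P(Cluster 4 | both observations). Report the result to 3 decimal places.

0.087

Posterior ∝ prior × likelihood, so P(k | x) ∝ π_k f_k(x); normalise over all components.
Since both observations come from the same component, the likelihood for component k is f_k(x₁)·f_k(x₂).
  p_1 = [0.22] × [0.36] = 0.0792
  p_2 = [0.12] × [0.1] = 0.012
  p_3 = [0.39] × [0.22] = 0.0858
  p_4 = [0.19] × [0.57] = 0.1083
Multiply by the mixture weights:
  π_1·p_1 = 0.28 × 0.0792 = 0.022176
  π_2·p_2 = 0.31 × 0.012 = 0.00372
  π_3·p_3 = 0.36 × 0.0858 = 0.030888
  π_4·p_4 = 0.05 × 0.1083 = 0.005415
Denominator: 0.022176 + 0.00372 + 0.030888 + 0.005415 = 0.062199
P(Cluster 4 | data) = 0.005415 / 0.062199 ≈ 0.087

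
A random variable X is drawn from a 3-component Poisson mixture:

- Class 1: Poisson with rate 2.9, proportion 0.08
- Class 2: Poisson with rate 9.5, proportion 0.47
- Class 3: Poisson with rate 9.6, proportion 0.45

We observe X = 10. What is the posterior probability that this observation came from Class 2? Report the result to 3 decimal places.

0.509

By Bayes' theorem, P(k | x) = w_k f_k(x) / Σ_j w_j f_j(x).
Evaluate each component's likelihood at the observed value:
  p_1 = 0.000637915
  p_2 = 0.123502
  p_3 = 0.124086
Unnormalised posteriors:
  w_1·p_1 = 0.08 × 0.000637915 = 5.10332e-05
  w_2·p_2 = 0.47 × 0.123502 = 0.0580461
  w_3·p_3 = 0.45 × 0.124086 = 0.0558386
Sum: 5.10332e-05 + 0.0580461 + 0.0558386 = 0.113936
P(Class 2 | the observation) ≈ 0.509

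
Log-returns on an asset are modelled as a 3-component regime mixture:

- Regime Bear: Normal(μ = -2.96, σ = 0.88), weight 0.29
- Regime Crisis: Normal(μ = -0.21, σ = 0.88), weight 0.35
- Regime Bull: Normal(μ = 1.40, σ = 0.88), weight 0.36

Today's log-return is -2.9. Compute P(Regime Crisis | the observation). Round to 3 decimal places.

By Bayes' theorem, P(k | x) = w_k f_k(x) / Σ_j w_j f_j(x).
Normal densities:
  f_Bear = (1/(0.88·√(2π)))·exp(−(-2.9−-2.96)²/(2·0.88²)) = 0.453344·exp(-0.00232) = 0.452291
  f_Crisis = (1/(0.88·√(2π)))·exp(−(-2.9−-0.21)²/(2·0.88²)) = 0.453344·exp(-4.67207) = 0.00424008
  f_Bull = (1/(0.88·√(2π)))·exp(−(-2.9−1.40)²/(2·0.88²)) = 0.453344·exp(-11.93827) = 2.96279e-06
Multiply by the mixture weights:
  w_Bear·f_Bear = 0.29 × 0.452291 = 0.131164
  w_Crisis·f_Crisis = 0.35 × 0.00424008 = 0.00148403
  w_Bull·f_Bull = 0.36 × 2.96279e-06 = 1.0666e-06
Denominator: 0.131164 + 0.00148403 + 1.0666e-06 = 0.132649
So the posterior for Regime Crisis is 0.00148403 / 0.132649 ≈ 0.011.

0.011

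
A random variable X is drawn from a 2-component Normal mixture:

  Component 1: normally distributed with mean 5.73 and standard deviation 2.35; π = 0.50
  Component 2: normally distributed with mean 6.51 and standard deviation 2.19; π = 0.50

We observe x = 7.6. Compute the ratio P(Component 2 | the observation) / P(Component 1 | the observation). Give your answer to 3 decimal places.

1.301

Since P(k|x) ∝ π_k f_k(x), the posterior odds are π_i f_i(x) / (π_j f_j(x)).
Evaluate each component's likelihood at the observed value:
  f_1 = 0.123692
  f_2 = 0.160944
Posterior odds = (π_2·f_2) / (π_1·f_1) = (0.50·0.160944) / (0.50·0.123692) = 0.0804718 / 0.0618461 ≈ 1.301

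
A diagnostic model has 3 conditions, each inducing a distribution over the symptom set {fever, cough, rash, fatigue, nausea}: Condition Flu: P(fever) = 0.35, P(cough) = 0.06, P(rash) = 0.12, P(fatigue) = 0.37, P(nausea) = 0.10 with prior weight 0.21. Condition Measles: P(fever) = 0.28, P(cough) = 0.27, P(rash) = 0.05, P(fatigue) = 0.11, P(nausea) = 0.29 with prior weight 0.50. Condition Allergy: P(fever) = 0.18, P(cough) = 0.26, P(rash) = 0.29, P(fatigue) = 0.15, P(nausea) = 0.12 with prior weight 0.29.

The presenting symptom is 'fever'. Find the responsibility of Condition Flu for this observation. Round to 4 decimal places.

0.2766

P(component k | x) = π_k·f_k(x) / marginal(x), where marginal(x) = Σ_j π_j·f_j(x).
Component likelihoods at x = 'fever':
  f_Flu = 0.35
  f_Measles = 0.28
  f_Allergy = 0.18
Weight by the priors:
  π_Flu·f_Flu = 0.21 × 0.35 = 0.0735
  π_Measles·f_Measles = 0.50 × 0.28 = 0.14
  π_Allergy·f_Allergy = 0.29 × 0.18 = 0.0522
Normaliser: 0.0735 + 0.14 + 0.0522 = 0.2657
Responsibility of Condition Flu: 0.0735 / 0.2657 ≈ 0.2766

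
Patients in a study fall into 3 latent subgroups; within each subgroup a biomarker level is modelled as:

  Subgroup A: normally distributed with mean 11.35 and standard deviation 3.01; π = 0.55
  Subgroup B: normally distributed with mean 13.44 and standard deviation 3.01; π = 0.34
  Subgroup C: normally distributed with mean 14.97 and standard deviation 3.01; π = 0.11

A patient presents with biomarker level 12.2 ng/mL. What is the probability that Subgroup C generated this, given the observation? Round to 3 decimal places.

Posterior ∝ prior × likelihood, so P(k | x) ∝ w_k f_k(x); normalise over all components.
Evaluate each component's likelihood at the observed value:
  p_A = (1/(3.01·√(2π)))·exp(−(12.2−11.35)²/(2·3.01²)) = 0.132539·exp(-0.03987) = 0.127358
  p_B = (1/(3.01·√(2π)))·exp(−(12.2−13.44)²/(2·3.01²)) = 0.132539·exp(-0.08486) = 0.121756
  p_C = (1/(3.01·√(2π)))·exp(−(12.2−14.97)²/(2·3.01²)) = 0.132539·exp(-0.42344) = 0.0867849
Multiply by the mixture weights:
  w_A·p_A = 0.55 × 0.127358 = 0.070047
  w_B·p_B = 0.34 × 0.121756 = 0.0413971
  w_C·p_C = 0.11 × 0.0867849 = 0.00954633
Normaliser: 0.070047 + 0.0413971 + 0.00954633 = 0.120991
P(Subgroup C | data) = 0.00954633 / 0.120991 ≈ 0.079

0.079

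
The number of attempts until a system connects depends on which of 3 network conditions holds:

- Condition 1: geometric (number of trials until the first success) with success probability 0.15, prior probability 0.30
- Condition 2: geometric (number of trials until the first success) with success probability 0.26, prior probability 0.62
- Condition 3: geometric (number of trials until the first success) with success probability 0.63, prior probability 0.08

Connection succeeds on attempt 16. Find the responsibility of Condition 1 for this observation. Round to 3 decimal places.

By Bayes' theorem, P(k | x) = w_k f_k(x) / Σ_j w_j f_j(x).
Component likelihoods at x = 16:
  L_1 = 0.15·(1−0.15)^15 = 0.15·0.0873542 = 0.0131031
  L_2 = 0.26·(1−0.26)^15 = 0.26·0.0109264 = 0.00284086
  L_3 = 0.63·(1−0.63)^15 = 0.63·3.33446e-07 = 2.10071e-07
Weight by the priors:
  w_1·L_1 = 0.30 × 0.0131031 = 0.00393094
  w_2·L_2 = 0.62 × 0.00284086 = 0.00176133
  w_3·L_3 = 0.08 × 2.10071e-07 = 1.68057e-08
Normaliser: 0.00393094 + 0.00176133 + 1.68057e-08 = 0.00569229
So the posterior for Condition 1 is 0.00393094 / 0.00569229 ≈ 0.691.

0.691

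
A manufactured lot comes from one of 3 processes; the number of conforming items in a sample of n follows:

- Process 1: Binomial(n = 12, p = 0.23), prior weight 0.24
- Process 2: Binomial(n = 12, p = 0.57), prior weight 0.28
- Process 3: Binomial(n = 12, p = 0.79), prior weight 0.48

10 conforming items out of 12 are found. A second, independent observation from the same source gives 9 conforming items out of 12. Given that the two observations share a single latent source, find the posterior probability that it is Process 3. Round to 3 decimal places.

0.959

Posterior ∝ prior × likelihood, so P(k | x) ∝ π_k f_k(x); normalise over all components.
Since both observations come from the same component, the likelihood for component k is f_k(x₁)·f_k(x₂).
  L_1 = [1.62108e-05] × [0.000180903] = 2.93257e-09
  L_2 = [0.0441804] × [0.111097] = 0.0049083
  L_3 = [0.275584] × [0.244188] = 0.0672942
Multiply by the mixture weights:
  π_1·L_1 = 0.24 × 2.93257e-09 = 7.03818e-10
  π_2·L_2 = 0.28 × 0.0049083 = 0.00137432
  π_3·L_3 = 0.48 × 0.0672942 = 0.0323012
Marginal: 7.03818e-10 + 0.00137432 + 0.0323012 = 0.0336756
Responsibility of Process 3: 0.0323012 / 0.0336756 ≈ 0.959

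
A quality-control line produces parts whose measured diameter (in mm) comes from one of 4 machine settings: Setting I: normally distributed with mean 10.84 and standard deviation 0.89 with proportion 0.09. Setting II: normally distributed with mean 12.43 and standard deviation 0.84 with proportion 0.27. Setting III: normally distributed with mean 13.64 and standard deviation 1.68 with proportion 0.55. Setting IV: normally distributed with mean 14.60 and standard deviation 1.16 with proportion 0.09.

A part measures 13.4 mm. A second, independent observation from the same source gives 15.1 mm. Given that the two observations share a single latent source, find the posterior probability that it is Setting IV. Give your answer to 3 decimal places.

P(component k | x) = π_k·f_k(x) / marginal(x), where marginal(x) = Σ_j π_j·f_j(x).
Since both observations come from the same component, the likelihood for component k is f_k(x₁)·f_k(x₂).
  f_I = [(1/(0.89·√(2π)))·exp(−(13.4−10.84)²/(2·0.89²)) = 0.448250·exp(-4.13685) = 0.00715992] × [4.74805e-06] = 3.39957e-08
  f_II = [(1/(0.84·√(2π)))·exp(−(13.4−12.43)²/(2·0.84²)) = 0.474931·exp(-0.66674) = 0.243821] × [0.00303895] = 0.000740958
  f_III = [(1/(1.68·√(2π)))·exp(−(13.4−13.64)²/(2·1.68²)) = 0.237466·exp(-0.01020) = 0.235055] × [0.16278] = 0.0382623
  f_IV = [(1/(1.16·√(2π)))·exp(−(13.4−14.60)²/(2·1.16²)) = 0.343916·exp(-0.53508) = 0.201405] × [0.313407] = 0.0631218
Prior × likelihood for each component:
  π_I·f_I = 0.09 × 3.39957e-08 = 3.05961e-09
  π_II·f_II = 0.27 × 0.000740958 = 0.000200059
  π_III·f_III = 0.55 × 0.0382623 = 0.0210443
  π_IV·f_IV = 0.09 × 0.0631218 = 0.00568096
Normaliser: 3.05961e-09 + 0.000200059 + 0.0210443 + 0.00568096 = 0.0269253
P(Setting IV | data) = 0.00568096 / 0.0269253 ≈ 0.211

0.211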